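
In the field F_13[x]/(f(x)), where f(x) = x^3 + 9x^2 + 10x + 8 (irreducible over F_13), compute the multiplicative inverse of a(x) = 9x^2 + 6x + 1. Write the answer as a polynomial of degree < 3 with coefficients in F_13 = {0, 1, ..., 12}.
a(x)^(-1) ≡ 4x + 3 (mod f(x))

Since f is irreducible over F_13, F_13[x]/(f) is a field and a(x) ≠ 0 has an inverse. Apply the extended Euclidean algorithm to f(x) and a(x) in F_13[x]: f(x) = (3x + 12)·a(x) + (9). The last nonzero remainder is the constant 9 = gcd(f, a) in F_13. Back-substituting through the division chain expresses 9 = s(x)·a(x) + t(x)·f(x) with s(x) ≡ 10x + 1 (mod f), so (10x + 1)·a(x) ≡ 9 (mod f). Multiplying by 9^(-1) ≡ 3 in F_13 gives a(x)^(-1) ≡ 3·(10x + 1) ≡ 4x + 3 (mod f). Check: (9x^2 + 6x + 1)·(4x + 3) = 10x^3 + 12x^2 + 9x + 3 ≡ 1 (mod x^3 + 9x^2 + 10x + 8).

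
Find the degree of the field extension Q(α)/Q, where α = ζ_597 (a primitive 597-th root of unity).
[Q(α):Q] = 396

The minimal polynomial of ζ_597 over Q is the 597-th cyclotomic polynomial Φ_597(x), which is irreducible over Q and has degree φ(597) = 396. Hence [Q(α):Q] = φ(597) = 396.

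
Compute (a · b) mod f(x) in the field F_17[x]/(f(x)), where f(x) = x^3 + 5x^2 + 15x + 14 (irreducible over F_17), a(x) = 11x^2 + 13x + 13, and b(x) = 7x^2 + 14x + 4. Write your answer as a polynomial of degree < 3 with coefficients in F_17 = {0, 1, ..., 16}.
a · b ≡ 15x^2 + 15x + 6 (mod f(x))

Multiply in F_17[x]: a(x)·b(x) = (11x^2 + 13x + 13)·(7x^2 + 14x + 4) = 9x^4 + 7x^3 + 11x^2 + 13x + 1. This has degree ≥ 3, so divide by f(x) over F_17: 9x^4 + 7x^3 + 11x^2 + 13x + 1 = (9x + 13)·(x^3 + 5x^2 + 15x + 14) + (15x^2 + 15x + 6). Hence a·b ≡ 15x^2 + 15x + 6 (mod f). (F_17[x]/(f) is a field with 17^3 = 4913 elements since f is irreducible of degree 3.)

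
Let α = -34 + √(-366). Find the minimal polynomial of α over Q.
m_α(x) = x^2 + 68x + 1522

From α + 34 = √(-366), squaring gives (α + 34)^2 = -366, i.e. α^2 + 68α + 1156 = -366, so α^2 + 68α + 1522 = 0. The discriminant of x^2 + 68x + 1522 is (68)^2 - 4·(1522) = 4624 - 6088 = -1464, and 4·(-366) is not a perfect square in Q since -366 is squarefree and ≠ 1. Hence x^2 + 68x + 1522 is irreducible over Q and is the minimal polynomial of α.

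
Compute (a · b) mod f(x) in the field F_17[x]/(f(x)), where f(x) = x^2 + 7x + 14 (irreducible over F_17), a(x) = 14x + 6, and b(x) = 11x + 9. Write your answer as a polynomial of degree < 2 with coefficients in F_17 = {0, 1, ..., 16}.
a · b ≡ 15x + 6 (mod f(x))

Multiply in F_17[x]: a(x)·b(x) = (14x + 6)·(11x + 9) = x^2 + 5x + 3. This has degree ≥ 2, so divide by f(x) over F_17: x^2 + 5x + 3 = (1)·(x^2 + 7x + 14) + (15x + 6). Hence a·b ≡ 15x + 6 (mod f). (F_17[x]/(f) is a field with 17^2 = 289 elements since f is irreducible of degree 2.)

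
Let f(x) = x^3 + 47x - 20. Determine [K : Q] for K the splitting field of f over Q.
[K : Q] = 6

By the rational root test, any rational root of the monic integer polynomial f(x) = x^3 + 47x - 20 must be an integer dividing the constant term -20, i.e. one of ±{1, 2, 4, 5, 10, 20}. Evaluating: f(1) = 28, f(-1) = -68, f(2) = 82, f(-2) = -122, f(4) = 232, f(-4) = -272, f(5) = 340, f(-5) = -380, f(10) = 1450, f(-10) = -1490, f(20) = 8920, f(-20) = -8960; none is 0, so f has no rational root and is therefore irreducible over Q (a cubic with no linear factor over a field is irreducible). For an irreducible cubic, the Galois group is A_3 or S_3 according as the discriminant disc(f) = -4a^3 - 27b^2 = -4·(47)^3 - 27·(-20)^2 = -426092 is or is not a square in Q. Here disc(f) = -426092 is not a perfect square in Q, so the Galois group of f over Q is not contained in A_3 and must be all of S_3. The splitting field has degree |S_3| = 6 over Q, so [K : Q] = 6.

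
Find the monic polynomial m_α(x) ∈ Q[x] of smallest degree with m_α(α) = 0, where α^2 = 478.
m_α(x) = x^2 - 478

α satisfies α^2 - 478 = 0, so x^2 - 478 annihilates α. Since d = 478 is squarefree and ≠ 1, it is not a perfect square in Q, so x^2 - 478 has no rational root and is therefore irreducible over Q (a degree-2 polynomial over a field is irreducible iff it has no root). Hence m_α(x) = x^2 - 478.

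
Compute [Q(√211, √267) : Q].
[Q(√211, √267) : Q] = 4

[Q(√211):Q] = 2 (min poly x^2 - 211, irreducible since 211 is squarefree > 1). For the top step, suppose √267 ∈ Q(√211), say √267 = c + d√211 with c, d ∈ Q. Squaring: 267 = c^2 + 211d^2 + 2cd√211. Since √211 ∉ Q this forces 2cd = 0. If d = 0 then √267 = c ∈ Q, contradicting 267 squarefree > 1. If c = 0 then 267 = 211d^2, so 211·267 = (211d)^2 is a perfect square in Q — but 211·267 = 56337 is not a perfect square (since 211 and 267 are distinct squarefree integers). Contradiction. Hence √267 ∉ Q(√211), so x^2 - 267 stays irreducible over Q(√211) and [Q(√211, √267) : Q(√211)] = 2. By the tower law, [Q(√211, √267) : Q] = 2 · 2 = 4.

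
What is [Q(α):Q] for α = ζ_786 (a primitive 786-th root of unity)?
[Q(α):Q] = 260

The minimal polynomial of ζ_786 over Q is the 786-th cyclotomic polynomial Φ_786(x), which is irreducible over Q and has degree φ(786) = 260. Hence [Q(α):Q] = φ(786) = 260.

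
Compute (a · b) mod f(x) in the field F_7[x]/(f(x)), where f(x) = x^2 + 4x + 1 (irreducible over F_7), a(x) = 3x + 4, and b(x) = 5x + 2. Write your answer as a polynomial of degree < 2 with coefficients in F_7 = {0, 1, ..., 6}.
a · b ≡ x (mod f(x))

Multiply in F_7[x]: a(x)·b(x) = (3x + 4)·(5x + 2) = x^2 + 5x + 1. This has degree ≥ 2, so divide by f(x) over F_7: x^2 + 5x + 1 = (1)·(x^2 + 4x + 1) + (x). Hence a·b ≡ x (mod f). (F_7[x]/(f) is a field with 7^2 = 49 elements since f is irreducible of degree 2.)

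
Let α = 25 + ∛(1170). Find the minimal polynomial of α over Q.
m_α(x) = x^3 - 75x^2 + 1875x - 16795

Set β = α - 25 = ∛(1170), so β^3 = 1170. Then (α - 25)^3 - 1170 = 0, i.e. α is a root of g(x) = (x - 25)^3 - 1170 = x^3 - 75x^2 + 1875x - 16795. Since g(x) = h(x - 25) where h(x) = x^3 - 1170, and h is irreducible over Q (because 1170 is not a perfect cube, so h has no rational root, and a monic cubic with no rational root is irreducible), g is also irreducible (irreducibility is preserved under the substitution x → x - 25). Hence m_α(x) = x^3 - 75x^2 + 1875x - 16795.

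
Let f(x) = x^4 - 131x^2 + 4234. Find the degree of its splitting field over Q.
[K : Q] = 4

Solving the quadratic in x^2: x^2 = (131 ± √(131^2 - 4·4234))/2 = (131 ± √225)/2 = (131 ± 15)/2, giving x^2 = 58 or x^2 = 73. So f(x) = (x^2 - 58)(x^2 - 73) and the roots of f are ±√58, ±√73. Hence the splitting field is K = Q(√58, √73). Since 58 and 73 are distinct squarefree integers > 1, their product 4234 is not a perfect square, so √73 ∉ Q(√58). By the tower law [K:Q] = [Q(√58,√73):Q(√58)] · [Q(√58):Q] = 2 · 2 = 4.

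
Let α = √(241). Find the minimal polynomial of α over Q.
m_α(x) = x^2 - 241

α satisfies α^2 - 241 = 0, so x^2 - 241 annihilates α. Since d = 241 is squarefree and ≠ 1, it is not a perfect square in Q, so x^2 - 241 has no rational root and is therefore irreducible over Q (a degree-2 polynomial over a field is irreducible iff it has no root). Hence m_α(x) = x^2 - 241.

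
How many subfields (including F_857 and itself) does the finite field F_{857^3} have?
F_{857^3} has 2 subfields

The subfields of F_{p^n} are exactly the fields F_{p^d} for d | n (each is the fixed field of the unique index-d subgroup of Gal(F_{p^n}/F_p) ≅ Z/nZ). The divisors of n = 3 are {1, 3}, giving 2 subfields: F_{857^1}, F_{857^3}.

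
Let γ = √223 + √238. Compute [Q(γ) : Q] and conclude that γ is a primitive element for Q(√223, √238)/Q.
[Q(γ) : Q] = 4 (equivalently, Q(γ) = Q(√223, √238))

Obviously Q(γ) ⊆ Q(√223, √238), and [Q(√223, √238):Q] = 4 (since 223, 238 are distinct squarefree integers > 1 with 53074 not a perfect square). To show equality we compute the minimal polynomial of γ. From γ = √223 + √238: γ^2 = 223 + 2√(53074) + 238 = 461 + 2√(53074), so γ^2 - 461 = 2√(53074); squaring, (γ^2 - 461)^2 = 4·53074, i.e. γ^4 - 922γ^2 + 212521 - 212296 = 0, i.e. γ^4 - 922γ^2 + 225 = 0. So γ is a root of x^4 - 922x^2 + 225. This polynomial is irreducible over Q: it has no rational root (each ±√223 ± √238 is irrational), and any factorization into two quadratics over Q would force √(53074) ∈ Q (pairing opposite roots) or √223, √238 ∈ Q (other pairings), all impossible. Hence [Q(γ):Q] = 4 = [Q(√223, √238):Q], so Q(γ) = Q(√223, √238).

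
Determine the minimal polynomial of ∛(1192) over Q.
m_α(x) = x^3 - 1192

α satisfies α^3 = 1192, so x^3 - 1192 annihilates α. By the rational root test, a rational root p/q (in lowest terms) of x^3 - 1192 would satisfy p^3 = 1192 q^3, forcing q = 1 and p^3 = 1192; but 1192 is not a perfect cube, contradiction. A monic cubic over Q with no rational root is irreducible (any nontrivial factorization would include a linear factor). Hence x^3 - 1192 is the minimal polynomial of α, and in particular [Q(α):Q] = 3.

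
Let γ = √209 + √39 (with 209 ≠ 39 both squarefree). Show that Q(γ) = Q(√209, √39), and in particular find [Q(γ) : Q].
[Q(γ) : Q] = 4 (equivalently, Q(γ) = Q(√209, √39))

Obviously Q(γ) ⊆ Q(√209, √39), and [Q(√209, √39):Q] = 4 (since 209, 39 are distinct squarefree integers > 1 with 8151 not a perfect square). To show equality we compute the minimal polynomial of γ. From γ = √209 + √39: γ^2 = 209 + 2√(8151) + 39 = 248 + 2√(8151), so γ^2 - 248 = 2√(8151); squaring, (γ^2 - 248)^2 = 4·8151, i.e. γ^4 - 496γ^2 + 61504 - 32604 = 0, i.e. γ^4 - 496γ^2 + 28900 = 0. So γ is a root of x^4 - 496x^2 + 28900. This polynomial is irreducible over Q: it has no rational root (each ±√209 ± √39 is irrational), and any factorization into two quadratics over Q would force √(8151) ∈ Q (pairing opposite roots) or √209, √39 ∈ Q (other pairings), all impossible. Hence [Q(γ):Q] = 4 = [Q(√209, √39):Q], so Q(γ) = Q(√209, √39).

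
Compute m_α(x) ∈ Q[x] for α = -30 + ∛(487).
m_α(x) = x^3 + 90x^2 + 2700x + 26513

Set β = α + 30 = ∛(487), so β^3 = 487. Then (α + 30)^3 - 487 = 0, i.e. α is a root of g(x) = (x + 30)^3 - 487 = x^3 + 90x^2 + 2700x + 26513. Since g(x) = h(x + 30) where h(x) = x^3 - 487, and h is irreducible over Q (because 487 is not a perfect cube, so h has no rational root, and a monic cubic with no rational root is irreducible), g is also irreducible (irreducibility is preserved under the substitution x → x + 30). Hence m_α(x) = x^3 + 90x^2 + 2700x + 26513.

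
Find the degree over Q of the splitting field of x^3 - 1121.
[K : Q] = 6

The roots of x^3 - 1121 are ∛1121, ω∛1121, ω^2∛1121 where ω = e^(2πi/3) is a primitive cube root of unity, so K = Q(∛1121, ω). Now [Q(∛1121):Q] = 3 (since 1121 is not a perfect cube, x^3 - 1121 is irreducible) and [Q(ω):Q] = 2. Both 2 and 3 divide [K:Q], and [K:Q] ≤ 3·2 = 6, so [K:Q] = 6. (Equivalently: Q(∛1121) ⊂ R but ω ∉ R, so [K : Q(∛1121)] = 2.)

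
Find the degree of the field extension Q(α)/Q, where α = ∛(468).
[Q(α):Q] = 3

The minimal polynomial of α is x^3 - 468, irreducible over Q since 468 is not a perfect cube (so x^3 - 468 has no rational root). Hence [Q(α):Q] = deg(m_α) = 3.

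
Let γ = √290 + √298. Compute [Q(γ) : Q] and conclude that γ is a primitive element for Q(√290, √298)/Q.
[Q(γ) : Q] = 4 (equivalently, Q(γ) = Q(√290, √298))

Obviously Q(γ) ⊆ Q(√290, √298), and [Q(√290, √298):Q] = 4 (since 290, 298 are distinct squarefree integers > 1 with 86420 not a perfect square). To show equality we compute the minimal polynomial of γ. From γ = √290 + √298: γ^2 = 290 + 2√(86420) + 298 = 588 + 2√(86420), so γ^2 - 588 = 2√(86420); squaring, (γ^2 - 588)^2 = 4·86420, i.e. γ^4 - 1176γ^2 + 345744 - 345680 = 0, i.e. γ^4 - 1176γ^2 + 64 = 0. So γ is a root of x^4 - 1176x^2 + 64. This polynomial is irreducible over Q: it has no rational root (each ±√290 ± √298 is irrational), and any factorization into two quadratics over Q would force √(86420) ∈ Q (pairing opposite roots) or √290, √298 ∈ Q (other pairings), all impossible. Hence [Q(γ):Q] = 4 = [Q(√290, √298):Q], so Q(γ) = Q(√290, √298).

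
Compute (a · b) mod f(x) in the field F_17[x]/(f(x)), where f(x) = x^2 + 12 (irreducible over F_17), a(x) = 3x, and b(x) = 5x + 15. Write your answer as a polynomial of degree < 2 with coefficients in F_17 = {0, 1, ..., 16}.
a · b ≡ 11x + 7 (mod f(x))

Multiply in F_17[x]: a(x)·b(x) = (3x)·(5x + 15) = 15x^2 + 11x. This has degree ≥ 2, so divide by f(x) over F_17: 15x^2 + 11x = (15)·(x^2 + 12) + (11x + 7). Hence a·b ≡ 11x + 7 (mod f). (F_17[x]/(f) is a field with 17^2 = 289 elements since f is irreducible of degree 2.)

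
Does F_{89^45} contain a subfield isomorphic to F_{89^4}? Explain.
No: F_{89^4} is not a subfield of F_{89^45}

F_{p^m} embeds in F_{p^n} iff m | n. Here 4 ∤ 45 (since 45 = 11·4 + 1 with remainder 1 ≠ 0), so F_{89^4} is not a subfield of F_{89^45}. Equivalently: if it were, the tower law would give 4 = [F_{89^4}:F_89] dividing [F_{89^45}:F_89] = 45, contradiction.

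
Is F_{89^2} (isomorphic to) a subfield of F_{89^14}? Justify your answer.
Yes: F_{89^2} is a subfield of F_{89^14}

F_{p^m} embeds in F_{p^n} iff m | n (since F_{p^n} is the splitting field of x^(p^n) - x, and F_{p^m} ⊂ F_{p^n} forces p^n to be a power of p^m, i.e. m | n; conversely if m | n then every root of x^(p^m) - x is a root of x^(p^n) - x). Here 2 | 14 (since 14 = 7·2), so F_{89^2} is a subfield of F_{89^14}, and [F_{89^14} : F_{89^2}] = 14/2 = 7.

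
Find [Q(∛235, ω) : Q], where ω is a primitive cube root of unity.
[Q(∛235, ω) : Q] = 6

[Q(∛235):Q] = 3 (min poly x^3 - 235, irreducible since 235 is not a perfect cube). [Q(ω):Q] = 2 (min poly x^2 + x + 1). Since Q(∛235) ⊂ R and ω ∉ R, we have ω ∉ Q(∛235), so x^2 + x + 1 remains irreducible over Q(∛235) and [Q(∛235, ω) : Q(∛235)] = 2. By the tower law, [Q(∛235, ω) : Q] = 3 · 2 = 6. (In fact Q(∛235, ω) is the splitting field of x^3 - 235 over Q.)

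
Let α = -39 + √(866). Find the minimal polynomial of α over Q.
m_α(x) = x^2 + 78x + 655

From α + 39 = √(866), squaring gives (α + 39)^2 = 866, i.e. α^2 + 78α + 1521 = 866, so α^2 + 78α + 655 = 0. The discriminant of x^2 + 78x + 655 is (78)^2 - 4·(655) = 6084 - 2620 = 3464, and 4·(866) is not a perfect square in Q since 866 is squarefree and ≠ 1. Hence x^2 + 78x + 655 is irreducible over Q and is the minimal polynomial of α.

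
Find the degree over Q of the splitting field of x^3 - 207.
[K : Q] = 6

The roots of x^3 - 207 are ∛207, ω∛207, ω^2∛207 where ω = e^(2πi/3) is a primitive cube root of unity, so K = Q(∛207, ω). Now [Q(∛207):Q] = 3 (since 207 is not a perfect cube, x^3 - 207 is irreducible) and [Q(ω):Q] = 2. Both 2 and 3 divide [K:Q], and [K:Q] ≤ 3·2 = 6, so [K:Q] = 6. (Equivalently: Q(∛207) ⊂ R but ω ∉ R, so [K : Q(∛207)] = 2.)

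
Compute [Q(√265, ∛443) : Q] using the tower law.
[Q(√265, ∛443) : Q] = 6

Let L = Q(√265, ∛443). Since Q(√265) ⊂ L and [Q(√265):Q] = 2, the tower law gives 2 | [L:Q]. Likewise Q(∛443) ⊂ L with [Q(∛443):Q] = 3 (because 443 is not a perfect cube), so 3 | [L:Q]. As gcd(2,3) = 1, [L:Q] is divisible by 6. Conversely L is generated over Q by √265 and ∛443, so [L:Q] ≤ 2·3 = 6. Therefore [Q(√265, ∛443) : Q] = 6.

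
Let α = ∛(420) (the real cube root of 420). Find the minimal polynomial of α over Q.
m_α(x) = x^3 - 420

α satisfies α^3 = 420, so x^3 - 420 annihilates α. By the rational root test, a rational root p/q (in lowest terms) of x^3 - 420 would satisfy p^3 = 420 q^3, forcing q = 1 and p^3 = 420; but 420 is not a perfect cube, contradiction. A monic cubic over Q with no rational root is irreducible (any nontrivial factorization would include a linear factor). Hence x^3 - 420 is the minimal polynomial of α, and in particular [Q(α):Q] = 3.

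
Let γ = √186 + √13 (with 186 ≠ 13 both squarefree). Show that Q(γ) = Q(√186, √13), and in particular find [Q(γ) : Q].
[Q(γ) : Q] = 4 (equivalently, Q(γ) = Q(√186, √13))

Obviously Q(γ) ⊆ Q(√186, √13), and [Q(√186, √13):Q] = 4 (since 186, 13 are distinct squarefree integers > 1 with 2418 not a perfect square). To show equality we compute the minimal polynomial of γ. From γ = √186 + √13: γ^2 = 186 + 2√(2418) + 13 = 199 + 2√(2418), so γ^2 - 199 = 2√(2418); squaring, (γ^2 - 199)^2 = 4·2418, i.e. γ^4 - 398γ^2 + 39601 - 9672 = 0, i.e. γ^4 - 398γ^2 + 29929 = 0. So γ is a root of x^4 - 398x^2 + 29929. This polynomial is irreducible over Q: it has no rational root (each ±√186 ± √13 is irrational), and any factorization into two quadratics over Q would force √(2418) ∈ Q (pairing opposite roots) or √186, √13 ∈ Q (other pairings), all impossible. Hence [Q(γ):Q] = 4 = [Q(√186, √13):Q], so Q(γ) = Q(√186, √13).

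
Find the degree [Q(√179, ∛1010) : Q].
[Q(√179, ∛1010) : Q] = 6

Let L = Q(√179, ∛1010). Since Q(√179) ⊂ L and [Q(√179):Q] = 2, the tower law gives 2 | [L:Q]. Likewise Q(∛1010) ⊂ L with [Q(∛1010):Q] = 3 (because 1010 is not a perfect cube), so 3 | [L:Q]. As gcd(2,3) = 1, [L:Q] is divisible by 6. Conversely L is generated over Q by √179 and ∛1010, so [L:Q] ≤ 2·3 = 6. Therefore [Q(√179, ∛1010) : Q] = 6.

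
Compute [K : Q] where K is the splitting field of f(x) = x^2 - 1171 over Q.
[K : Q] = 2

f(x) = x^2 - 1171 factors as (x - √1171)(x + √1171). The splitting field is K = Q(√1171). Since 1171 is squarefree and > 1, it is not a perfect square, so x^2 - 1171 is irreducible over Q and [Q(√1171) : Q] = 2. Hence [K : Q] = 2.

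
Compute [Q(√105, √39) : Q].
[Q(√105, √39) : Q] = 4

[Q(√105):Q] = 2 (min poly x^2 - 105, irreducible since 105 is squarefree > 1). For the top step, suppose √39 ∈ Q(√105), say √39 = c + d√105 with c, d ∈ Q. Squaring: 39 = c^2 + 105d^2 + 2cd√105. Since √105 ∉ Q this forces 2cd = 0. If d = 0 then √39 = c ∈ Q, contradicting 39 squarefree > 1. If c = 0 then 39 = 105d^2, so 105·39 = (105d)^2 is a perfect square in Q — but 105·39 = 4095 is not a perfect square (since 105 and 39 are distinct squarefree integers). Contradiction. Hence √39 ∉ Q(√105), so x^2 - 39 stays irreducible over Q(√105) and [Q(√105, √39) : Q(√105)] = 2. By the tower law, [Q(√105, √39) : Q] = 2 · 2 = 4.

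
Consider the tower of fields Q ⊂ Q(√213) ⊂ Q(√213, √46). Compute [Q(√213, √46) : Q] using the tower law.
[Q(√213, √46) : Q] = 4

[Q(√213):Q] = 2 (min poly x^2 - 213, irreducible since 213 is squarefree > 1). For the top step, suppose √46 ∈ Q(√213), say √46 = c + d√213 with c, d ∈ Q. Squaring: 46 = c^2 + 213d^2 + 2cd√213. Since √213 ∉ Q this forces 2cd = 0. If d = 0 then √46 = c ∈ Q, contradicting 46 squarefree > 1. If c = 0 then 46 = 213d^2, so 213·46 = (213d)^2 is a perfect square in Q — but 213·46 = 9798 is not a perfect square (since 213 and 46 are distinct squarefree integers). Contradiction. Hence √46 ∉ Q(√213), so x^2 - 46 stays irreducible over Q(√213) and [Q(√213, √46) : Q(√213)] = 2. By the tower law, [Q(√213, √46) : Q] = 2 · 2 = 4.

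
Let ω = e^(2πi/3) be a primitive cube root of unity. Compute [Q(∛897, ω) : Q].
[Q(∛897, ω) : Q] = 6

[Q(∛897):Q] = 3 (min poly x^3 - 897, irreducible since 897 is not a perfect cube). [Q(ω):Q] = 2 (min poly x^2 + x + 1). Since Q(∛897) ⊂ R and ω ∉ R, we have ω ∉ Q(∛897), so x^2 + x + 1 remains irreducible over Q(∛897) and [Q(∛897, ω) : Q(∛897)] = 2. By the tower law, [Q(∛897, ω) : Q] = 3 · 2 = 6. (In fact Q(∛897, ω) is the splitting field of x^3 - 897 over Q.)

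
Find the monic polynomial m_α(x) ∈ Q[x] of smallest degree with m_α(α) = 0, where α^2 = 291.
m_α(x) = x^2 - 291

α satisfies α^2 - 291 = 0, so x^2 - 291 annihilates α. Since d = 291 is squarefree and ≠ 1, it is not a perfect square in Q, so x^2 - 291 has no rational root and is therefore irreducible over Q (a degree-2 polynomial over a field is irreducible iff it has no root). Hence m_α(x) = x^2 - 291.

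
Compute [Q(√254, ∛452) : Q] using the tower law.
[Q(√254, ∛452) : Q] = 6

Let L = Q(√254, ∛452). Since Q(√254) ⊂ L and [Q(√254):Q] = 2, the tower law gives 2 | [L:Q]. Likewise Q(∛452) ⊂ L with [Q(∛452):Q] = 3 (because 452 is not a perfect cube), so 3 | [L:Q]. As gcd(2,3) = 1, [L:Q] is divisible by 6. Conversely L is generated over Q by √254 and ∛452, so [L:Q] ≤ 2·3 = 6. Therefore [Q(√254, ∛452) : Q] = 6.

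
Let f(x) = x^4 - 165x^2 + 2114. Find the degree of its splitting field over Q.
[K : Q] = 4

Solving the quadratic in x^2: x^2 = (165 ± √(165^2 - 4·2114))/2 = (165 ± √18769)/2 = (165 ± 137)/2, giving x^2 = 14 or x^2 = 151. So f(x) = (x^2 - 14)(x^2 - 151) and the roots of f are ±√14, ±√151. Hence the splitting field is K = Q(√14, √151). Since 14 and 151 are distinct squarefree integers > 1, their product 2114 is not a perfect square, so √151 ∉ Q(√14). By the tower law [K:Q] = [Q(√14,√151):Q(√14)] · [Q(√14):Q] = 2 · 2 = 4.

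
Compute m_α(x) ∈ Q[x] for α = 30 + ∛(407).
m_α(x) = x^3 - 90x^2 + 2700x - 27407

Set β = α - 30 = ∛(407), so β^3 = 407. Then (α - 30)^3 - 407 = 0, i.e. α is a root of g(x) = (x - 30)^3 - 407 = x^3 - 90x^2 + 2700x - 27407. Since g(x) = h(x - 30) where h(x) = x^3 - 407, and h is irreducible over Q (because 407 is not a perfect cube, so h has no rational root, and a monic cubic with no rational root is irreducible), g is also irreducible (irreducibility is preserved under the substitution x → x - 30). Hence m_α(x) = x^3 - 90x^2 + 2700x - 27407.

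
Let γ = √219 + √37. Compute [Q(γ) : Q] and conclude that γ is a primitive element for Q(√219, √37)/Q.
[Q(γ) : Q] = 4 (equivalently, Q(γ) = Q(√219, √37))

Obviously Q(γ) ⊆ Q(√219, √37), and [Q(√219, √37):Q] = 4 (since 219, 37 are distinct squarefree integers > 1 with 8103 not a perfect square). To show equality we compute the minimal polynomial of γ. From γ = √219 + √37: γ^2 = 219 + 2√(8103) + 37 = 256 + 2√(8103), so γ^2 - 256 = 2√(8103); squaring, (γ^2 - 256)^2 = 4·8103, i.e. γ^4 - 512γ^2 + 65536 - 32412 = 0, i.e. γ^4 - 512γ^2 + 33124 = 0. So γ is a root of x^4 - 512x^2 + 33124. This polynomial is irreducible over Q: it has no rational root (each ±√219 ± √37 is irrational), and any factorization into two quadratics over Q would force √(8103) ∈ Q (pairing opposite roots) or √219, √37 ∈ Q (other pairings), all impossible. Hence [Q(γ):Q] = 4 = [Q(√219, √37):Q], so Q(γ) = Q(√219, √37).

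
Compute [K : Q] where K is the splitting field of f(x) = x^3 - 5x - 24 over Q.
[K : Q] = 6

By the rational root test, any rational root of the monic integer polynomial f(x) = x^3 - 5x - 24 must be an integer dividing the constant term -24, i.e. one of ±{1, 2, 3, 4, 6, 8, 12, 24}. Evaluating: f(1) = -28, f(-1) = -20, f(2) = -26, f(-2) = -22, f(3) = -12, f(-3) = -36, f(4) = 20, f(-4) = -68, f(6) = 162, f(-6) = -210, f(8) = 448, f(-8) = -496, f(12) = 1644, f(-12) = -1692, f(24) = 13680, f(-24) = -13728; none is 0, so f has no rational root and is therefore irreducible over Q (a cubic with no linear factor over a field is irreducible). For an irreducible cubic, the Galois group is A_3 or S_3 according as the discriminant disc(f) = -4a^3 - 27b^2 = -4·(-5)^3 - 27·(-24)^2 = -15052 is or is not a square in Q. Here disc(f) = -15052 is not a perfect square in Q, so the Galois group of f over Q is not contained in A_3 and must be all of S_3. The splitting field has degree |S_3| = 6 over Q, so [K : Q] = 6.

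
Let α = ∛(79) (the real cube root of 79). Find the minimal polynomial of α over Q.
m_α(x) = x^3 - 79

α satisfies α^3 = 79, so x^3 - 79 annihilates α. By the rational root test, a rational root p/q (in lowest terms) of x^3 - 79 would satisfy p^3 = 79 q^3, forcing q = 1 and p^3 = 79; but 79 is not a perfect cube, contradiction. A monic cubic over Q with no rational root is irreducible (any nontrivial factorization would include a linear factor). Hence x^3 - 79 is the minimal polynomial of α, and in particular [Q(α):Q] = 3.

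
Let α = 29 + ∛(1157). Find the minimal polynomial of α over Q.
m_α(x) = x^3 - 87x^2 + 2523x - 25546

Set β = α - 29 = ∛(1157), so β^3 = 1157. Then (α - 29)^3 - 1157 = 0, i.e. α is a root of g(x) = (x - 29)^3 - 1157 = x^3 - 87x^2 + 2523x - 25546. Since g(x) = h(x - 29) where h(x) = x^3 - 1157, and h is irreducible over Q (because 1157 is not a perfect cube, so h has no rational root, and a monic cubic with no rational root is irreducible), g is also irreducible (irreducibility is preserved under the substitution x → x - 29). Hence m_α(x) = x^3 - 87x^2 + 2523x - 25546.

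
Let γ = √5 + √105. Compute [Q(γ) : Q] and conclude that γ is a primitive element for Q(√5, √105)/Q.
[Q(γ) : Q] = 4 (equivalently, Q(γ) = Q(√5, √105))

Obviously Q(γ) ⊆ Q(√5, √105), and [Q(√5, √105):Q] = 4 (since 5, 105 are distinct squarefree integers > 1 with 525 not a perfect square). To show equality we compute the minimal polynomial of γ. From γ = √5 + √105: γ^2 = 5 + 2√(525) + 105 = 110 + 2√(525), so γ^2 - 110 = 2√(525); squaring, (γ^2 - 110)^2 = 4·525, i.e. γ^4 - 220γ^2 + 12100 - 2100 = 0, i.e. γ^4 - 220γ^2 + 10000 = 0. So γ is a root of x^4 - 220x^2 + 10000. This polynomial is irreducible over Q: it has no rational root (each ±√5 ± √105 is irrational), and any factorization into two quadratics over Q would force √(525) ∈ Q (pairing opposite roots) or √5, √105 ∈ Q (other pairings), all impossible. Hence [Q(γ):Q] = 4 = [Q(√5, √105):Q], so Q(γ) = Q(√5, √105).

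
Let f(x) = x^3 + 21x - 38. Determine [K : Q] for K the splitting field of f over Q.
[K : Q] = 6

By the rational root test, any rational root of the monic integer polynomial f(x) = x^3 + 21x - 38 must be an integer dividing the constant term -38, i.e. one of ±{1, 2, 19, 38}. Evaluating: f(1) = -16, f(-1) = -60, f(2) = 12, f(-2) = -88, f(19) = 7220, f(-19) = -7296, f(38) = 55632, f(-38) = -55708; none is 0, so f has no rational root and is therefore irreducible over Q (a cubic with no linear factor over a field is irreducible). For an irreducible cubic, the Galois group is A_3 or S_3 according as the discriminant disc(f) = -4a^3 - 27b^2 = -4·(21)^3 - 27·(-38)^2 = -76032 is or is not a square in Q. Here disc(f) = -76032 is not a perfect square in Q, so the Galois group of f over Q is not contained in A_3 and must be all of S_3. The splitting field has degree |S_3| = 6 over Q, so [K : Q] = 6.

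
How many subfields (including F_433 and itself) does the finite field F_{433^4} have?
F_{433^4} has 3 subfields

The subfields of F_{p^n} are exactly the fields F_{p^d} for d | n (each is the fixed field of the unique index-d subgroup of Gal(F_{p^n}/F_p) ≅ Z/nZ). The divisors of n = 4 are {1, 2, 4}, giving 3 subfields: F_{433^1}, F_{433^2}, F_{433^4}.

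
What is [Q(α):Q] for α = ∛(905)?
[Q(α):Q] = 3

The minimal polynomial of α is x^3 - 905, irreducible over Q since 905 is not a perfect cube (so x^3 - 905 has no rational root). Hence [Q(α):Q] = deg(m_α) = 3.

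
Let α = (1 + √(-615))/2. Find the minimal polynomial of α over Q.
m_α(x) = x^2 - x + 154

From 2α - 1 = √(-615), squaring gives (2α - 1)^2 = -615, i.e. 4α^2 - 4α + 1 = -615, so α^2 - α + (1 + 615)/4 = 0. Since -615 ≡ 1 (mod 4), (1 + 615)/4 = 154 ∈ Z. The polynomial x^2 - x + 154 has discriminant 1 - 4·(154) = -615, which is not a perfect square in Q (d = -615 is squarefree and ≠ 1), so x^2 - x + 154 is irreducible over Q. It is the minimal polynomial of α.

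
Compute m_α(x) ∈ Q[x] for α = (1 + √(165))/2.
m_α(x) = x^2 - x - 41

From 2α - 1 = √(165), squaring gives (2α - 1)^2 = 165, i.e. 4α^2 - 4α + 1 = 165, so α^2 - α + (1 - 165)/4 = 0. Since 165 ≡ 1 (mod 4), (1 - 165)/4 = -41 ∈ Z. The polynomial x^2 - x - 41 has discriminant 1 - 4·(-41) = 165, which is not a perfect square in Q (d = 165 is squarefree and ≠ 1), so x^2 - x - 41 is irreducible over Q. It is the minimal polynomial of α.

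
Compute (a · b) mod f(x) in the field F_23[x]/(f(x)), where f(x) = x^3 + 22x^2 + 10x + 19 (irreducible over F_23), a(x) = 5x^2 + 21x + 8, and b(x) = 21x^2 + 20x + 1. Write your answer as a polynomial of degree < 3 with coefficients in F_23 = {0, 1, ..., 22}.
a · b ≡ 5x^2 + 6x + 16 (mod f(x))

Multiply in F_23[x]: a(x)·b(x) = (5x^2 + 21x + 8)·(21x^2 + 20x + 1) = 13x^4 + 12x^3 + 18x^2 + 20x + 8. This has degree ≥ 3, so divide by f(x) over F_23: 13x^4 + 12x^3 + 18x^2 + 20x + 8 = (13x + 2)·(x^3 + 22x^2 + 10x + 19) + (5x^2 + 6x + 16). Hence a·b ≡ 5x^2 + 6x + 16 (mod f). (F_23[x]/(f) is a field with 23^3 = 12167 elements since f is irreducible of degree 3.)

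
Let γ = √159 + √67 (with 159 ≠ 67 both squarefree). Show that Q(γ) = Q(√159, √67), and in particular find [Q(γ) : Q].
[Q(γ) : Q] = 4 (equivalently, Q(γ) = Q(√159, √67))

Obviously Q(γ) ⊆ Q(√159, √67), and [Q(√159, √67):Q] = 4 (since 159, 67 are distinct squarefree integers > 1 with 10653 not a perfect square). To show equality we compute the minimal polynomial of γ. From γ = √159 + √67: γ^2 = 159 + 2√(10653) + 67 = 226 + 2√(10653), so γ^2 - 226 = 2√(10653); squaring, (γ^2 - 226)^2 = 4·10653, i.e. γ^4 - 452γ^2 + 51076 - 42612 = 0, i.e. γ^4 - 452γ^2 + 8464 = 0. So γ is a root of x^4 - 452x^2 + 8464. This polynomial is irreducible over Q: it has no rational root (each ±√159 ± √67 is irrational), and any factorization into two quadratics over Q would force √(10653) ∈ Q (pairing opposite roots) or √159, √67 ∈ Q (other pairings), all impossible. Hence [Q(γ):Q] = 4 = [Q(√159, √67):Q], so Q(γ) = Q(√159, √67).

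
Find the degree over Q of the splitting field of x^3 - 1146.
[K : Q] = 6

The roots of x^3 - 1146 are ∛1146, ω∛1146, ω^2∛1146 where ω = e^(2πi/3) is a primitive cube root of unity, so K = Q(∛1146, ω). Now [Q(∛1146):Q] = 3 (since 1146 is not a perfect cube, x^3 - 1146 is irreducible) and [Q(ω):Q] = 2. Both 2 and 3 divide [K:Q], and [K:Q] ≤ 3·2 = 6, so [K:Q] = 6. (Equivalently: Q(∛1146) ⊂ R but ω ∉ R, so [K : Q(∛1146)] = 2.)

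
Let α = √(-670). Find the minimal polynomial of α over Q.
m_α(x) = x^2 + 670

α satisfies α^2 + 670 = 0, so x^2 + 670 annihilates α. Since d = -670 is squarefree and ≠ 1, it is not a perfect square in Q, so x^2 + 670 has no rational root and is therefore irreducible over Q (a degree-2 polynomial over a field is irreducible iff it has no root). Hence m_α(x) = x^2 + 670.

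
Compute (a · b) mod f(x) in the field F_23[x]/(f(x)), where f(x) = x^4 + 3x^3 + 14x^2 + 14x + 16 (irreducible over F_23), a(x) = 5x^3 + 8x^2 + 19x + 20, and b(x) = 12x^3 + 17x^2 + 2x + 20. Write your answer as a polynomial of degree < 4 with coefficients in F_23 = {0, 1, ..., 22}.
a · b ≡ 13x^3 + 12x^2 + x + 15 (mod f(x))

Multiply in F_23[x]: a(x)·b(x) = (5x^3 + 8x^2 + 19x + 20)·(12x^3 + 17x^2 + 2x + 20) = 14x^6 + 20x^5 + 6x^4 + 12x^3 + 9x^2 + 6x + 9. This has degree ≥ 4, so divide by f(x) over F_23: 14x^6 + 20x^5 + 6x^4 + 12x^3 + 9x^2 + 6x + 9 = (14x^2 + x + 14)·(x^4 + 3x^3 + 14x^2 + 14x + 16) + (13x^3 + 12x^2 + x + 15). Hence a·b ≡ 13x^3 + 12x^2 + x + 15 (mod f). (F_23[x]/(f) is a field with 23^4 = 279841 elements since f is irreducible of degree 4.)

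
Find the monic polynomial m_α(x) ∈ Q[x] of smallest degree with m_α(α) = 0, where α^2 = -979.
m_α(x) = x^2 + 979

α satisfies α^2 + 979 = 0, so x^2 + 979 annihilates α. Since d = -979 is squarefree and ≠ 1, it is not a perfect square in Q, so x^2 + 979 has no rational root and is therefore irreducible over Q (a degree-2 polynomial over a field is irreducible iff it has no root). Hence m_α(x) = x^2 + 979.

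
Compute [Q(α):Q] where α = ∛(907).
[Q(α):Q] = 3

The minimal polynomial of α is x^3 - 907, irreducible over Q since 907 is not a perfect cube (so x^3 - 907 has no rational root). Hence [Q(α):Q] = deg(m_α) = 3.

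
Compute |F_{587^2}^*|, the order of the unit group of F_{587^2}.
|F_{587^2}^*| = 344568

F_{587^2} has 587^2 = 344569 elements; its multiplicative group consists of all nonzero elements, so |F_{587^2}^*| = 344569 - 1 = 344568. (It is cyclic since any finite subgroup of the multiplicative group of a field is cyclic.)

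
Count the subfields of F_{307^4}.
F_{307^4} has 3 subfields

The subfields of F_{p^n} are exactly the fields F_{p^d} for d | n (each is the fixed field of the unique index-d subgroup of Gal(F_{p^n}/F_p) ≅ Z/nZ). The divisors of n = 4 are {1, 2, 4}, giving 3 subfields: F_{307^1}, F_{307^2}, F_{307^4}.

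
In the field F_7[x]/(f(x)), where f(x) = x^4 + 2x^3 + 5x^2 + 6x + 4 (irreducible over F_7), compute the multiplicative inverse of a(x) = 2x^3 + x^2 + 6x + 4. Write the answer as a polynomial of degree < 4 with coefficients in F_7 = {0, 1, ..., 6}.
a(x)^(-1) ≡ 6x^3 + 2x^2 + 4x + 2 (mod f(x))

Since f is irreducible over F_7, F_7[x]/(f) is a field and a(x) ≠ 0 has an inverse. Apply the extended Euclidean algorithm to f(x) and a(x) in F_7[x]: f(x) = (4x + 6)·a(x) + (3x^2 + 3x + 1);  a(x) = (3x + 2)·(3x^2 + 3x + 1) + (4x + 2);  (3x^2 + 3x + 1) = (6x + 3)·(4x + 2) + (2). The last nonzero remainder is the constant 2 = gcd(f, a) in F_7. Back-substituting through the division chain expresses 2 = s(x)·a(x) + t(x)·f(x) with s(x) ≡ 5x^3 + 4x^2 + x + 4 (mod f), so (5x^3 + 4x^2 + x + 4)·a(x) ≡ 2 (mod f). Multiplying by 2^(-1) ≡ 4 in F_7 gives a(x)^(-1) ≡ 4·(5x^3 + 4x^2 + x + 4) ≡ 6x^3 + 2x^2 + 4x + 2 (mod f). Check: (2x^3 + x^2 + 6x + 4)·(6x^3 + 2x^2 + 4x + 2) = 5x^6 + 3x^5 + 4x^4 + 2x^3 + 6x^2 + 1 ≡ 1 (mod x^4 + 2x^3 + 5x^2 + 6x + 4).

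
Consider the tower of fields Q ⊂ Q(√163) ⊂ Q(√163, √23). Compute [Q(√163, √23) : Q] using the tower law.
[Q(√163, √23) : Q] = 4

[Q(√163):Q] = 2 (min poly x^2 - 163, irreducible since 163 is squarefree > 1). For the top step, suppose √23 ∈ Q(√163), say √23 = c + d√163 with c, d ∈ Q. Squaring: 23 = c^2 + 163d^2 + 2cd√163. Since √163 ∉ Q this forces 2cd = 0. If d = 0 then √23 = c ∈ Q, contradicting 23 squarefree > 1. If c = 0 then 23 = 163d^2, so 163·23 = (163d)^2 is a perfect square in Q — but 163·23 = 3749 is not a perfect square (since 163 and 23 are distinct squarefree integers). Contradiction. Hence √23 ∉ Q(√163), so x^2 - 23 stays irreducible over Q(√163) and [Q(√163, √23) : Q(√163)] = 2. By the tower law, [Q(√163, √23) : Q] = 2 · 2 = 4.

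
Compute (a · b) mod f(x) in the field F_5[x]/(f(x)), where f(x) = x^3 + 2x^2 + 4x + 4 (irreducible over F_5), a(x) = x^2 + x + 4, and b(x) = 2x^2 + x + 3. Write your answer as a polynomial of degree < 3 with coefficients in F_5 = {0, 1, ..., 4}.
a · b ≡ x^2 + 3x + 1 (mod f(x))

Multiply in F_5[x]: a(x)·b(x) = (x^2 + x + 4)·(2x^2 + x + 3) = 2x^4 + 3x^3 + 2x^2 + 2x + 2. This has degree ≥ 3, so divide by f(x) over F_5: 2x^4 + 3x^3 + 2x^2 + 2x + 2 = (2x + 4)·(x^3 + 2x^2 + 4x + 4) + (x^2 + 3x + 1). Hence a·b ≡ x^2 + 3x + 1 (mod f). (F_5[x]/(f) is a field with 5^3 = 125 elements since f is irreducible of degree 3.)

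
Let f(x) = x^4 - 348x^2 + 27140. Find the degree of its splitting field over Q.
[K : Q] = 4

Solving the quadratic in x^2: x^2 = (348 ± √(348^2 - 4·27140))/2 = (348 ± √12544)/2 = (348 ± 112)/2, giving x^2 = 118 or x^2 = 230. So f(x) = (x^2 - 118)(x^2 - 230) and the roots of f are ±√118, ±√230. Hence the splitting field is K = Q(√118, √230). Since 118 and 230 are distinct squarefree integers > 1, their product 27140 is not a perfect square, so √230 ∉ Q(√118). By the tower law [K:Q] = [Q(√118,√230):Q(√118)] · [Q(√118):Q] = 2 · 2 = 4.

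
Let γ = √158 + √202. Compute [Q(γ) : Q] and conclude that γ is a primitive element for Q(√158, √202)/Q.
[Q(γ) : Q] = 4 (equivalently, Q(γ) = Q(√158, √202))

Obviously Q(γ) ⊆ Q(√158, √202), and [Q(√158, √202):Q] = 4 (since 158, 202 are distinct squarefree integers > 1 with 31916 not a perfect square). To show equality we compute the minimal polynomial of γ. From γ = √158 + √202: γ^2 = 158 + 2√(31916) + 202 = 360 + 2√(31916), so γ^2 - 360 = 2√(31916); squaring, (γ^2 - 360)^2 = 4·31916, i.e. γ^4 - 720γ^2 + 129600 - 127664 = 0, i.e. γ^4 - 720γ^2 + 1936 = 0. So γ is a root of x^4 - 720x^2 + 1936. This polynomial is irreducible over Q: it has no rational root (each ±√158 ± √202 is irrational), and any factorization into two quadratics over Q would force √(31916) ∈ Q (pairing opposite roots) or √158, √202 ∈ Q (other pairings), all impossible. Hence [Q(γ):Q] = 4 = [Q(√158, √202):Q], so Q(γ) = Q(√158, √202).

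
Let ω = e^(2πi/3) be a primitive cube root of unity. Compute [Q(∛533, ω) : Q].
[Q(∛533, ω) : Q] = 6

[Q(∛533):Q] = 3 (min poly x^3 - 533, irreducible since 533 is not a perfect cube). [Q(ω):Q] = 2 (min poly x^2 + x + 1). Since Q(∛533) ⊂ R and ω ∉ R, we have ω ∉ Q(∛533), so x^2 + x + 1 remains irreducible over Q(∛533) and [Q(∛533, ω) : Q(∛533)] = 2. By the tower law, [Q(∛533, ω) : Q] = 3 · 2 = 6. (In fact Q(∛533, ω) is the splitting field of x^3 - 533 over Q.)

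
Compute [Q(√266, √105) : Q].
[Q(√266, √105) : Q] = 4

[Q(√266):Q] = 2 (min poly x^2 - 266, irreducible since 266 is squarefree > 1). For the top step, suppose √105 ∈ Q(√266), say √105 = c + d√266 with c, d ∈ Q. Squaring: 105 = c^2 + 266d^2 + 2cd√266. Since √266 ∉ Q this forces 2cd = 0. If d = 0 then √105 = c ∈ Q, contradicting 105 squarefree > 1. If c = 0 then 105 = 266d^2, so 266·105 = (266d)^2 is a perfect square in Q — but 266·105 = 27930 is not a perfect square (since 266 and 105 are distinct squarefree integers). Contradiction. Hence √105 ∉ Q(√266), so x^2 - 105 stays irreducible over Q(√266) and [Q(√266, √105) : Q(√266)] = 2. By the tower law, [Q(√266, √105) : Q] = 2 · 2 = 4.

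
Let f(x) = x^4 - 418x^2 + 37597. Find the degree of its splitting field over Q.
[K : Q] = 4

Solving the quadratic in x^2: x^2 = (418 ± √(418^2 - 4·37597))/2 = (418 ± √24336)/2 = (418 ± 156)/2, giving x^2 = 287 or x^2 = 131. So f(x) = (x^2 - 287)(x^2 - 131) and the roots of f are ±√287, ±√131. Hence the splitting field is K = Q(√287, √131). Since 287 and 131 are distinct squarefree integers > 1, their product 37597 is not a perfect square, so √131 ∉ Q(√287). By the tower law [K:Q] = [Q(√287,√131):Q(√287)] · [Q(√287):Q] = 2 · 2 = 4.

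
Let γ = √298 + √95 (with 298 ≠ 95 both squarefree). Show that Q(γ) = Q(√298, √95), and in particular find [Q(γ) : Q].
[Q(γ) : Q] = 4 (equivalently, Q(γ) = Q(√298, √95))

Obviously Q(γ) ⊆ Q(√298, √95), and [Q(√298, √95):Q] = 4 (since 298, 95 are distinct squarefree integers > 1 with 28310 not a perfect square). To show equality we compute the minimal polynomial of γ. From γ = √298 + √95: γ^2 = 298 + 2√(28310) + 95 = 393 + 2√(28310), so γ^2 - 393 = 2√(28310); squaring, (γ^2 - 393)^2 = 4·28310, i.e. γ^4 - 786γ^2 + 154449 - 113240 = 0, i.e. γ^4 - 786γ^2 + 41209 = 0. So γ is a root of x^4 - 786x^2 + 41209. This polynomial is irreducible over Q: it has no rational root (each ±√298 ± √95 is irrational), and any factorization into two quadratics over Q would force √(28310) ∈ Q (pairing opposite roots) or √298, √95 ∈ Q (other pairings), all impossible. Hence [Q(γ):Q] = 4 = [Q(√298, √95):Q], so Q(γ) = Q(√298, √95).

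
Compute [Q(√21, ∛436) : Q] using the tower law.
[Q(√21, ∛436) : Q] = 6

Let L = Q(√21, ∛436). Since Q(√21) ⊂ L and [Q(√21):Q] = 2, the tower law gives 2 | [L:Q]. Likewise Q(∛436) ⊂ L with [Q(∛436):Q] = 3 (because 436 is not a perfect cube), so 3 | [L:Q]. As gcd(2,3) = 1, [L:Q] is divisible by 6. Conversely L is generated over Q by √21 and ∛436, so [L:Q] ≤ 2·3 = 6. Therefore [Q(√21, ∛436) : Q] = 6.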